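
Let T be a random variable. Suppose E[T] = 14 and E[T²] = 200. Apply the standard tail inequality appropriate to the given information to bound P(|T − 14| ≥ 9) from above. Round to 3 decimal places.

0.049

The first two moments determine the variance, so Chebyshev's inequality is the sharpest standard bound available.
Var(T) = E[T²] − (E[T])² = 200 − 196 = 4.
Chebyshev's inequality: P(|T − μ| ≥ t) ≤ Var(T)/t² = 4/81 = 0.0494.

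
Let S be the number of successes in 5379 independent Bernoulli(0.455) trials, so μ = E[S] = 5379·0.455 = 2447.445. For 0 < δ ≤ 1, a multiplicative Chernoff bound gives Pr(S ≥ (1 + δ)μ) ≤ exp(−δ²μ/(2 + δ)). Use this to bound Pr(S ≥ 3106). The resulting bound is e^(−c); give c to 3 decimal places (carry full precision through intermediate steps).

78.095

Write 3106 = (1 + δ)μ, so δ = 3106/2447.445 − 1 = 0.2690786…
Then the exponent is δ²μ/(2 + δ) = (3106 − μ)² / (μ·(2 + δ)) = 78.094712.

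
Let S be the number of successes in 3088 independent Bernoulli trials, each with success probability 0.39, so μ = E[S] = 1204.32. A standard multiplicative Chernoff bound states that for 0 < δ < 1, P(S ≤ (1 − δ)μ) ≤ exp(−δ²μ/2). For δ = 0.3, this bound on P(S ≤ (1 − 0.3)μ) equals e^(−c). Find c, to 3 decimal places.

54.194

c = δ²μ/2 = 0.3²·1204.32/2 = 54.1944.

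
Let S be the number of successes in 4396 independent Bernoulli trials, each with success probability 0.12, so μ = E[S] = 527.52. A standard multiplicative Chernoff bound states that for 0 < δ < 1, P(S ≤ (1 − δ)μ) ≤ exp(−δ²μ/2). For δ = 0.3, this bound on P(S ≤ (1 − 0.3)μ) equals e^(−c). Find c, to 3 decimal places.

23.738

c = δ²μ/2 = 0.3²·527.52/2 = 23.7384.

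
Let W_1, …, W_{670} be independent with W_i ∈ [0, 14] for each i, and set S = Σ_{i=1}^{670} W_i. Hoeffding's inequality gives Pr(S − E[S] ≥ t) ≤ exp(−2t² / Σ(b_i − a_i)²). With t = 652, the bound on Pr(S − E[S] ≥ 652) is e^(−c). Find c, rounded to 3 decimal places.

6.474

Σ(b_i − a_i)² = 670·(14)² = 131320.
c = 2t²/131320 = 2·652²/131320 = 6.4743.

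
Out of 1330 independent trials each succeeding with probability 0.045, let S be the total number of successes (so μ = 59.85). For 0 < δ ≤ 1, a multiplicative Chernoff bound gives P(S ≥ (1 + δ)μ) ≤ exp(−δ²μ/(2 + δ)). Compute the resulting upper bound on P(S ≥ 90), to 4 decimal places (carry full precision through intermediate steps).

Write 90 = (1 + δ)μ, so δ = 90/59.85 − 1 = 0.5037594…
Then the exponent is δ²μ/(2 + δ) = (90 − μ)² / (μ·(2 + δ)) = 6.066216.
Bound = exp(−6.066216) = 0.00232.

0.0023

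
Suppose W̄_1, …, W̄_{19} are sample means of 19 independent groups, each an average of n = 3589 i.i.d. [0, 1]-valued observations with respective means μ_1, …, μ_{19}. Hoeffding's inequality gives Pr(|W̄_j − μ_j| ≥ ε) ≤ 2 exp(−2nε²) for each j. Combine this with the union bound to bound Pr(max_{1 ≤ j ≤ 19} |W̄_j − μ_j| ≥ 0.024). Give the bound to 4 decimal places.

Per-experiment Hoeffding bound: 2·exp(−2·3589·0.024²) = 2·exp(−4.13453) = 0.03202.
Union bound over 19 events: 19·0.03202 = 0.60839.

0.6084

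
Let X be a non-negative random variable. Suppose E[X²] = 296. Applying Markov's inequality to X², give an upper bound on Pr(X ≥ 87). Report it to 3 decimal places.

0.039

Since X ≥ 0, the event {X ≥ 87} is the same as {X² ≥ 7569}.
Markov's inequality applied to X² gives Pr(X² ≥ 7569) ≤ E[X²]/7569 = 296/7569 = 0.0391.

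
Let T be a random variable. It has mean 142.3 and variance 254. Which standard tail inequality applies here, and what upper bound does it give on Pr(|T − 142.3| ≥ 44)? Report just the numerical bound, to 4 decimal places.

Mean and variance are known, so Chebyshev's inequality applies.
Chebyshev: Pr(|T − μ| ≥ t) ≤ Var(T)/t².
Bound = 254 / 1936 = 0.1312.

0.1312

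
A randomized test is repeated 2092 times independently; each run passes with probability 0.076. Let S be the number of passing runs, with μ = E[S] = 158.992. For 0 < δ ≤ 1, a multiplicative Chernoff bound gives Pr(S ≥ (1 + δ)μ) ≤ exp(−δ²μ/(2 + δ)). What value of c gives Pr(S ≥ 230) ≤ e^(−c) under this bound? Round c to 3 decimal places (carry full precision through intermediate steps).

12.962

Write 230 = (1 + δ)μ, so δ = 230/158.992 − 1 = 0.4466137…
Then the exponent is δ²μ/(2 + δ) = (230 − μ)² / (μ·(2 + δ)) = 12.962056.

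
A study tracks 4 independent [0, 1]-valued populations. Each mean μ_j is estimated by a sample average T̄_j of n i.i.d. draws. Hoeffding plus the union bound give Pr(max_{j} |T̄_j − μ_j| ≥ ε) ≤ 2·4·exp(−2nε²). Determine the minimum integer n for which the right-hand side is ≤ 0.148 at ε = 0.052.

738

Need 2·4·exp(−2nε²) ≤ 0.148, i.e. exp(−2nε²) ≤ 0.148/8.
So 2nε² ≥ ln(8/0.148) = 3.989985.
Hence n ≥ 3.989985/(2·0.052²) = 737.793.
The smallest integer n is 738.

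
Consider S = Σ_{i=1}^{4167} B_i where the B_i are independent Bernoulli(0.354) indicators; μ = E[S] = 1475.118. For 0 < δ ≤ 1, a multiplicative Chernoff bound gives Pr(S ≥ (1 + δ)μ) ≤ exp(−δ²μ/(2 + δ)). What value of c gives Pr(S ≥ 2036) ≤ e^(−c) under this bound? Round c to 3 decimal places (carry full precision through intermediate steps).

89.598

Write 2036 = (1 + δ)μ, so δ = 2036/1475.118 − 1 = 0.3802286…
Then the exponent is δ²μ/(2 + δ) = (2036 − μ)² / (μ·(2 + δ)) = 89.597848.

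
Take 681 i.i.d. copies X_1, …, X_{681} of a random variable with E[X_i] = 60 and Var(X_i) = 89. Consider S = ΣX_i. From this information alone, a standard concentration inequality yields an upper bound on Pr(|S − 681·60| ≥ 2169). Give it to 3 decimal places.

With mean and variance of each term known, Chebyshev's inequality bounds the deviation of the sum (or sample mean).
Var(S) = n·Var(X_i) = 681·89 = 60609.
Chebyshev: Pr(|S − 681·60| ≥ 2169) ≤ Var(S)/2169² = 60609/4704561 = 0.0129.

0.013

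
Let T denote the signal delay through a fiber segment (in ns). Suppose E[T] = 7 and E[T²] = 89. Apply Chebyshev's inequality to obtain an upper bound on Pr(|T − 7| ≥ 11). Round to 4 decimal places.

Var(T) = E[T²] − (E[T])² = 89 − 49 = 40.
Chebyshev's inequality: Pr(|T − μ| ≥ t) ≤ Var(T)/t² = 40/121 = 0.3306.

0.3306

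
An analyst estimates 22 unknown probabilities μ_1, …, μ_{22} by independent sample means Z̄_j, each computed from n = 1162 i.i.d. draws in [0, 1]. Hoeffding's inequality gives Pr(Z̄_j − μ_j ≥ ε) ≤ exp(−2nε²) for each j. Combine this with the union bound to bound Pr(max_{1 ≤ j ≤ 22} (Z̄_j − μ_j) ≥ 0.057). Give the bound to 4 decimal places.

0.0116

Per-experiment Hoeffding bound: exp(−2·1162·0.057²) = exp(−7.55068) = 0.00052575.
Union bound over 22 events: 22·0.00052575 = 0.01157.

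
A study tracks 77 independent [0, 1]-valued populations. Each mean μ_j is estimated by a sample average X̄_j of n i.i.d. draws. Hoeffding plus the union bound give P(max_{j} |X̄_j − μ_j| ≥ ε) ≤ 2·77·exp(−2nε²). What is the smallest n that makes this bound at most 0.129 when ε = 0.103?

334

Need 2·77·exp(−2nε²) ≤ 0.129, i.e. exp(−2nε²) ≤ 0.129/154.
So 2nε² ≥ ln(154/0.129) = 7.084895.
Hence n ≥ 7.084895/(2·0.103²) = 333.910.
The smallest integer n is 334.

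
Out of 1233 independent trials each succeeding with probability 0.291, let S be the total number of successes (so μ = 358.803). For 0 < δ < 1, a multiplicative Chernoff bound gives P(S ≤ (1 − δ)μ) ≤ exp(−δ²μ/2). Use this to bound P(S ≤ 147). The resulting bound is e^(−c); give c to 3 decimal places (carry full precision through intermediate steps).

Write 147 = (1 − δ)μ, so δ = 1 − 147/358.803 = 0.5903044…
Then the exponent is δ²μ/2 = (μ − 147)²/(2μ) = 62.514124.

62.514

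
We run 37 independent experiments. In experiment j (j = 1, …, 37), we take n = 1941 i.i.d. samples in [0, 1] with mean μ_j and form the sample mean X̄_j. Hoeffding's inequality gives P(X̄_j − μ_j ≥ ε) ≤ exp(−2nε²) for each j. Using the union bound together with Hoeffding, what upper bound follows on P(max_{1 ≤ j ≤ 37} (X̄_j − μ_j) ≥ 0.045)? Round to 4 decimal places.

Per-experiment Hoeffding bound: exp(−2·1941·0.045²) = exp(−7.86105) = 0.00038547.
Union bound over 37 events: 37·0.00038547 = 0.01426.

0.0143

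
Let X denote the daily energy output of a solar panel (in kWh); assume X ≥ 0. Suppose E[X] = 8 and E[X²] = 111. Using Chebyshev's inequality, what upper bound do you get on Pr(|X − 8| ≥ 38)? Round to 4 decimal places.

0.0325

Var(X) = E[X²] − (E[X])² = 111 − 64 = 47.
Chebyshev's inequality: Pr(|X − μ| ≥ t) ≤ Var(X)/t² = 47/1444 = 0.0325.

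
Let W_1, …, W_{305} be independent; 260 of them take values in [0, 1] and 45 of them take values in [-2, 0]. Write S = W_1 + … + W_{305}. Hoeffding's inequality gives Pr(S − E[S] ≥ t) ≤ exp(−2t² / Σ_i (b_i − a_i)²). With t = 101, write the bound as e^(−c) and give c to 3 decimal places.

46.368

Σ(b_i − a_i)² = 260·1² + 45·2² = 440.
c = 2t² / 440 = 2·101² / 440 = 46.3682.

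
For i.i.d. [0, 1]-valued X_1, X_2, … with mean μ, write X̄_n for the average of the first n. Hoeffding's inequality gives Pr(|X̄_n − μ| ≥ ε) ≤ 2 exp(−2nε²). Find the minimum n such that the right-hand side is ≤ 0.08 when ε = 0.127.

Require 2·exp(−2nε²) ≤ 0.08, i.e. 2nε² ≥ ln(2/0.08) = 3.218876.
So n ≥ 3.218876 / (2·0.127²) = 99.785.
The smallest integer n is 100.

100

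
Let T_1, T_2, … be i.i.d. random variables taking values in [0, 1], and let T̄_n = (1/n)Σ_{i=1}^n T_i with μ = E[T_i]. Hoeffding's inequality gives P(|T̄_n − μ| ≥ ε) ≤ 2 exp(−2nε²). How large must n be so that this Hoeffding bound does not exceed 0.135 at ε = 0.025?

Require 2·exp(−2nε²) ≤ 0.135, i.e. 2nε² ≥ ln(2/0.135) = 2.695628.
So n ≥ 2.695628 / (2·0.025²) = 2156.502.
The smallest integer n is 2157.

2157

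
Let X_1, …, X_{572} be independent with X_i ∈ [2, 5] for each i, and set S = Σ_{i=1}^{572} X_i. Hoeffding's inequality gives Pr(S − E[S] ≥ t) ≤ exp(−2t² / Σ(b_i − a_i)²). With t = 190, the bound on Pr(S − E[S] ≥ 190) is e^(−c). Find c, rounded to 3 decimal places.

14.025

Σ(b_i − a_i)² = 572·(3)² = 5148.
c = 2t²/5148 = 2·190²/5148 = 14.0249.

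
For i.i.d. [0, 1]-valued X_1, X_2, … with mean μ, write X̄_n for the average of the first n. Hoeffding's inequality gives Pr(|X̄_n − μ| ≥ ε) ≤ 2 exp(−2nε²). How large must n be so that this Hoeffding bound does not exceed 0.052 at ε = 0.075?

325

Require 2·exp(−2nε²) ≤ 0.052, i.e. 2nε² ≥ ln(2/0.052) = 3.649659.
So n ≥ 3.649659 / (2·0.075²) = 324.414.
The smallest integer n is 325.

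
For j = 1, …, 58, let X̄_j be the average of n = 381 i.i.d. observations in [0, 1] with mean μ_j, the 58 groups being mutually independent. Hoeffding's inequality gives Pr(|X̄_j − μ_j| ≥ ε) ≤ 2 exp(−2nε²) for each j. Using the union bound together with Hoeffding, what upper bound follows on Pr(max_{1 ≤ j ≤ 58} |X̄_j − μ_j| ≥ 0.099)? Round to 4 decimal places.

0.0662

Per-experiment Hoeffding bound: 2·exp(−2·381·0.099²) = 2·exp(−7.46836) = 0.0011417.
Union bound over 58 events: 58·0.0011417 = 0.06622.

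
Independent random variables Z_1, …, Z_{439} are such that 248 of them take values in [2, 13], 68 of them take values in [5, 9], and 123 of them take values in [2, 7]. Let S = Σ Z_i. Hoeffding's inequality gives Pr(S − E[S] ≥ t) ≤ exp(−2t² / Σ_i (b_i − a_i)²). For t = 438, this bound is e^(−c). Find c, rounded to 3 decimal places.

Σ(b_i − a_i)² = 248·11² + 68·4² + 123·5² = 34171.
c = 2t² / 34171 = 2·438² / 34171 = 11.2285.

11.228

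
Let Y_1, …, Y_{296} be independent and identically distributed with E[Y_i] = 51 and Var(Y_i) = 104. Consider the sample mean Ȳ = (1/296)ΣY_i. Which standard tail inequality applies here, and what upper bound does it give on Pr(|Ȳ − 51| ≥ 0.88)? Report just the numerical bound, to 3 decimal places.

0.454

With mean and variance of each term known, Chebyshev's inequality bounds the deviation of the sum (or sample mean).
Var(Ȳ) = Var(Y_i)/n = 104/296 = 0.35135.
Chebyshev: Pr(|Ȳ − 51| ≥ 0.88) ≤ Var(Ȳ)/(0.88)² = 104/(296·0.88²) = 0.4537.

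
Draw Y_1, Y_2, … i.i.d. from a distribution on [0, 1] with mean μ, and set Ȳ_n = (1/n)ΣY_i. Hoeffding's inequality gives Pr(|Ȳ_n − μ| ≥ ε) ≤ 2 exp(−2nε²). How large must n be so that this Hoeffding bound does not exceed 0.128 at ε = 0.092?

Require 2·exp(−2nε²) ≤ 0.128, i.e. 2nε² ≥ ln(2/0.128) = 2.748872.
So n ≥ 2.748872 / (2·0.092²) = 162.386.
The smallest integer n is 163.

163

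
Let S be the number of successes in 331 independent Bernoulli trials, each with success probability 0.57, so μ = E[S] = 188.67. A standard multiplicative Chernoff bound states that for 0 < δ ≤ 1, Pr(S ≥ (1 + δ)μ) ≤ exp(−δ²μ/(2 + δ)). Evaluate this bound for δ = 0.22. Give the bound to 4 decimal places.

Exponent = δ²μ/(2 + δ) = 0.22²·188.67/2.22 = 4.1133.
Bound = exp(−4.1133) = 0.01635.

0.0164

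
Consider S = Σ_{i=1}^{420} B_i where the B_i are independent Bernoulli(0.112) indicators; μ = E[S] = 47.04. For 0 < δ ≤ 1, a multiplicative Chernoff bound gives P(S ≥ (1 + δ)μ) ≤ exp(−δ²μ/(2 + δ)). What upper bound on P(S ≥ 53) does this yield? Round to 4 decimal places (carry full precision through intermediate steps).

Write 53 = (1 + δ)μ, so δ = 53/47.04 − 1 = 0.1267007…
Then the exponent is δ²μ/(2 + δ) = (53 − μ)² / (μ·(2 + δ)) = 0.355074.
Bound = exp(−0.355074) = 0.70112.

0.7011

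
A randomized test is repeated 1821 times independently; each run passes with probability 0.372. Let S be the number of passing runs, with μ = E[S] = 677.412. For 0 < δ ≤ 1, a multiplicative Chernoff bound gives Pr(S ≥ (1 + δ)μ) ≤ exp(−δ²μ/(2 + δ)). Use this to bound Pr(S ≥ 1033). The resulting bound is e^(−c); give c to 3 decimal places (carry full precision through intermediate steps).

73.925

Write 1033 = (1 + δ)μ, so δ = 1033/677.412 − 1 = 0.5249213…
Then the exponent is δ²μ/(2 + δ) = (1033 − μ)² / (μ·(2 + δ)) = 73.925362.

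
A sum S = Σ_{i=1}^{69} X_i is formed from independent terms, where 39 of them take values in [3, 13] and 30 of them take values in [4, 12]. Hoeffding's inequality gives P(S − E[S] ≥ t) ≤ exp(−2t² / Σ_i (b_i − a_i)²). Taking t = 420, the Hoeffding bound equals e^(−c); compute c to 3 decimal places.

Σ(b_i − a_i)² = 39·10² + 30·8² = 5820.
c = 2t² / 5820 = 2·420² / 5820 = 60.6186.

60.619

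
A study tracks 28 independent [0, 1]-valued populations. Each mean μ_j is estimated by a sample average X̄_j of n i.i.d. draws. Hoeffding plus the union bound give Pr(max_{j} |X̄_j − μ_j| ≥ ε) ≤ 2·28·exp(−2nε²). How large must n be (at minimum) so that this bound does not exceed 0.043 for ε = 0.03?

3985

Need 2·28·exp(−2nε²) ≤ 0.043, i.e. exp(−2nε²) ≤ 0.043/56.
So 2nε² ≥ ln(56/0.043) = 7.171907.
Hence n ≥ 7.171907/(2·0.03²) = 3984.393.
The smallest integer n is 3985.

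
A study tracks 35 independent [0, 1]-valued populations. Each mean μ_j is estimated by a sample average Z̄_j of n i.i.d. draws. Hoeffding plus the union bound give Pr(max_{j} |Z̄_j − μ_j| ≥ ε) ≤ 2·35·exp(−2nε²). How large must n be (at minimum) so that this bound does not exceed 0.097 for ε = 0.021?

7463

Need 2·35·exp(−2nε²) ≤ 0.097, i.e. exp(−2nε²) ≤ 0.097/70.
So 2nε² ≥ ln(70/0.097) = 6.581540.
Hence n ≥ 6.581540/(2·0.021²) = 7462.063.
The smallest integer n is 7463.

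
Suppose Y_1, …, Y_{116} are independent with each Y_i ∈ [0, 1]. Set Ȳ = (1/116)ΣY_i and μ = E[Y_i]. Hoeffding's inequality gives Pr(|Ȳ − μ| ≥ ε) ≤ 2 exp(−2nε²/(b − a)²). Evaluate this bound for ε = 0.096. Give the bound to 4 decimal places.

Exponent: 2nε²/(b − a)² = 2·116·0.096² / 1² = 2.13811.
Bound = 2·exp(−2.13811) = 0.23575.

0.2358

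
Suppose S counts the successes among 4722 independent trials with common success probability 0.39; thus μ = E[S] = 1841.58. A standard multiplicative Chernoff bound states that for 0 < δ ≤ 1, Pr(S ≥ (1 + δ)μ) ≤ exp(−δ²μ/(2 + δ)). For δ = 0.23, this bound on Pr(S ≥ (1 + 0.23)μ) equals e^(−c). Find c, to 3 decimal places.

c = δ²μ/(2 + δ) = 0.23²·1841.58/(2 + 0.23) = 43.6859.

43.686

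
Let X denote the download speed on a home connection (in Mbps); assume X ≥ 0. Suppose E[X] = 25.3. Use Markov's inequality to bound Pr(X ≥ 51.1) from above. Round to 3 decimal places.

Markov's inequality: for a non-negative random variable, Pr(X ≥ a) ≤ E[X]/a.
Here E[X] = 25.3 and a = 51.1, so the bound is 25.3/51.1 = 0.4951.

0.495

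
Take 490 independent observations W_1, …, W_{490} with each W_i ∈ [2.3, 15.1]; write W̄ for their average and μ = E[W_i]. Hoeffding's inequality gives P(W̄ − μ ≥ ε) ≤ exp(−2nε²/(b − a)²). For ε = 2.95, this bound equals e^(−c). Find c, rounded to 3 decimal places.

c = 2nε²/(b − a)² = 2·490·2.95² / 12.8² = 52.0535.

52.054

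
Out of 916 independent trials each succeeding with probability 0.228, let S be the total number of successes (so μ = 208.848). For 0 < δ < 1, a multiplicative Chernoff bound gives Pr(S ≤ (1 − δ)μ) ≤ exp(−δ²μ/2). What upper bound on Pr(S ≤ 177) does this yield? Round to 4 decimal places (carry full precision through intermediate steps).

Write 177 = (1 − δ)μ, so δ = 1 − 177/208.848 = 0.1524937…
Then the exponent is δ²μ/2 = (μ − 177)²/(2μ) = 2.428309.
Bound = exp(−2.428309) = 0.08819.

0.0882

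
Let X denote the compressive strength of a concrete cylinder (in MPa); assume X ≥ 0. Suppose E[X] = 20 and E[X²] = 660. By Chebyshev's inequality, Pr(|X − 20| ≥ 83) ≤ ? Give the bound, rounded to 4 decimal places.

0.0377

Var(X) = E[X²] − (E[X])² = 660 − 400 = 260.
Chebyshev's inequality: Pr(|X − μ| ≥ t) ≤ Var(X)/t² = 260/6889 = 0.0377.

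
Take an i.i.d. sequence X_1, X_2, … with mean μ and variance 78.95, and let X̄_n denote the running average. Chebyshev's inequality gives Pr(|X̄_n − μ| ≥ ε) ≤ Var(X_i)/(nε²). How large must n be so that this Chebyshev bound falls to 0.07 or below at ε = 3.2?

111

Require 78.95/(n·3.2²) ≤ 0.07, i.e. n ≥ 78.95/(0.07·3.2²) = 110.142.
The smallest integer n is 111.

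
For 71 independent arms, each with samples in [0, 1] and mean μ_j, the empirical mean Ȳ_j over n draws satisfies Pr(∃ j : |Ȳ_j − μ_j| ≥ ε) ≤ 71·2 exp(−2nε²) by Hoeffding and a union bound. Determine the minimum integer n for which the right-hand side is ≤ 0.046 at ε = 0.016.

15694

Need 2·71·exp(−2nε²) ≤ 0.046, i.e. exp(−2nε²) ≤ 0.046/142.
So 2nε² ≥ ln(142/0.046) = 8.034941.
Hence n ≥ 8.034941/(2·0.016²) = 15693.244.
The smallest integer n is 15694.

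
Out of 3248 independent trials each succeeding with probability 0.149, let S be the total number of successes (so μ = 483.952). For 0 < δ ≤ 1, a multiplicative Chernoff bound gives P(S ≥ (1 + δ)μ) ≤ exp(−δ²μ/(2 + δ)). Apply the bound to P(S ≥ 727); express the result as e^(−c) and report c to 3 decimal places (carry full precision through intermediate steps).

48.782

Write 727 = (1 + δ)μ, so δ = 727/483.952 − 1 = 0.5022151…
Then the exponent is δ²μ/(2 + δ) = (727 − μ)² / (μ·(2 + δ)) = 48.781727.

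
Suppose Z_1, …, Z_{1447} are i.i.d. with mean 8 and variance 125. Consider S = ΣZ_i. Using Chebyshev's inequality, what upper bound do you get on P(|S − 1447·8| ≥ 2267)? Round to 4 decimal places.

0.0352

Var(S) = n·Var(Z_i) = 1447·125 = 180875.
Chebyshev: P(|S − 1447·8| ≥ 2267) ≤ Var(S)/2267² = 180875/5139289 = 0.0352.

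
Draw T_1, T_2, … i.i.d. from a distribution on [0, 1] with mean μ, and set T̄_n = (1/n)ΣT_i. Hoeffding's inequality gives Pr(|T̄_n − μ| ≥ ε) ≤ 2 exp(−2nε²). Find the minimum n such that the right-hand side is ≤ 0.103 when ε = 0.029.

Require 2·exp(−2nε²) ≤ 0.103, i.e. 2nε² ≥ ln(2/0.103) = 2.966173.
So n ≥ 2.966173 / (2·0.029²) = 1763.480.
The smallest integer n is 1764.

1764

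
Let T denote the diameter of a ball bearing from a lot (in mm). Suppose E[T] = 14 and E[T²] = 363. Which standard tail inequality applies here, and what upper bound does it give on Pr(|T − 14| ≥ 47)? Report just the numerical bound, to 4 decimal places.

The first two moments determine the variance, so Chebyshev's inequality is the sharpest standard bound available.
Var(T) = E[T²] − (E[T])² = 363 − 196 = 167.
Chebyshev's inequality: Pr(|T − μ| ≥ t) ≤ Var(T)/t² = 167/2209 = 0.0756.

0.0756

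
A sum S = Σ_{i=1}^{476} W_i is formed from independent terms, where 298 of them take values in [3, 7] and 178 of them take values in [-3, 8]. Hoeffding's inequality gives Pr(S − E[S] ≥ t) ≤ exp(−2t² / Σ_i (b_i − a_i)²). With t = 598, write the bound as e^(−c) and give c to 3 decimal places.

Σ(b_i − a_i)² = 298·4² + 178·11² = 26306.
c = 2t² / 26306 = 2·598² / 26306 = 27.1880.

27.188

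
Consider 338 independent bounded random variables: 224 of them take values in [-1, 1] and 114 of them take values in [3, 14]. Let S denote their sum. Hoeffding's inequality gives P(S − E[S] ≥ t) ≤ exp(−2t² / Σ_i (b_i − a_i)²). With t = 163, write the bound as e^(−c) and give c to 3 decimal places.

3.617

Σ(b_i − a_i)² = 224·2² + 114·11² = 14690.
c = 2t² / 14690 = 2·163² / 14690 = 3.6173.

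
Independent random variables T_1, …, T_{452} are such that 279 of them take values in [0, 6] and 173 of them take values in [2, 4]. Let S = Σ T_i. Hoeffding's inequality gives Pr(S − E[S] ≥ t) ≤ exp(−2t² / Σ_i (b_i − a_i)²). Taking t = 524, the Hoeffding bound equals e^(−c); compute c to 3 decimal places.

Σ(b_i − a_i)² = 279·6² + 173·2² = 10736.
c = 2t² / 10736 = 2·524² / 10736 = 51.1505.

51.151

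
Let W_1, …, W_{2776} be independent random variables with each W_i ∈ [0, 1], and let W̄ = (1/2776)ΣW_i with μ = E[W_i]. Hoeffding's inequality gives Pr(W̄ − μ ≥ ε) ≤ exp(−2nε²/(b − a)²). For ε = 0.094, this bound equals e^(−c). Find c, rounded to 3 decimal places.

49.057

c = 2nε²/(b − a)² = 2·2776·0.094² / 1² = 49.0575.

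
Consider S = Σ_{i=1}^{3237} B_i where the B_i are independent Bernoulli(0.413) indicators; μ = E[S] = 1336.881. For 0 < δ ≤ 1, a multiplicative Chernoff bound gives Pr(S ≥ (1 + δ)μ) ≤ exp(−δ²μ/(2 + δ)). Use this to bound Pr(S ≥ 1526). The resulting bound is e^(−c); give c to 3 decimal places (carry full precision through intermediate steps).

12.493

Write 1526 = (1 + δ)μ, so δ = 1526/1336.881 − 1 = 0.1414629…
Then the exponent is δ²μ/(2 + δ) = (1526 − μ)² / (μ·(2 + δ)) = 12.493008.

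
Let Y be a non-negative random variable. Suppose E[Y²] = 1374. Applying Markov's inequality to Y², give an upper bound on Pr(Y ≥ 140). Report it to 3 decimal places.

0.070

Since Y ≥ 0, the event {Y ≥ 140} is the same as {Y² ≥ 19600}.
Markov's inequality applied to Y² gives Pr(Y² ≥ 19600) ≤ E[Y²]/19600 = 1374/19600 = 0.0701.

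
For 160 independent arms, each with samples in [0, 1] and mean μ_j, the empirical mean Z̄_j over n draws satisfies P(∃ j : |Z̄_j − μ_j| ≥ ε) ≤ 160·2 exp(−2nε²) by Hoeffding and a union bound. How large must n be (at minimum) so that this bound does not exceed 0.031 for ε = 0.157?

188

Need 2·160·exp(−2nε²) ≤ 0.031, i.e. exp(−2nε²) ≤ 0.031/320.
So 2nε² ≥ ln(320/0.031) = 9.242089.
Hence n ≥ 9.242089/(2·0.157²) = 187.474.
The smallest integer n is 188.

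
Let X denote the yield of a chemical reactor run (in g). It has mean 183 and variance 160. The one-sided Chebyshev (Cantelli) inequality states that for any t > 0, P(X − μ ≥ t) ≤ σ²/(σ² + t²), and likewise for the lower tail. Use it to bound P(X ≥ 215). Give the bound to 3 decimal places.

0.135

Here σ² = 160 and t = 32, so σ² + t² = 1184.
Cantelli's bound: 160/1184 = 0.1351.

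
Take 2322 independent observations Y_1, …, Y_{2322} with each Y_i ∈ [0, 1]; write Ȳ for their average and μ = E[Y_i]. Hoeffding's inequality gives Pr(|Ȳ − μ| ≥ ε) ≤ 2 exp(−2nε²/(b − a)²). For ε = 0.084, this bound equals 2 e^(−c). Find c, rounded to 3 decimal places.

c = 2nε²/(b − a)² = 2·2322·0.084² / 1² = 32.7681.

32.768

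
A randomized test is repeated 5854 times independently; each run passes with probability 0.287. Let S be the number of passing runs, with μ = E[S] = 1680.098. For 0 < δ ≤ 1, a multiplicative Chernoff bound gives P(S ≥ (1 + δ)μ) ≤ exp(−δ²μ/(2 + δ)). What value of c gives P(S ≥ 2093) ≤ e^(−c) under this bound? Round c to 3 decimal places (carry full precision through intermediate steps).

45.185

Write 2093 = (1 + δ)μ, so δ = 2093/1680.098 − 1 = 0.2457607…
Then the exponent is δ²μ/(2 + δ) = (2093 − μ)² / (μ·(2 + δ)) = 45.185167.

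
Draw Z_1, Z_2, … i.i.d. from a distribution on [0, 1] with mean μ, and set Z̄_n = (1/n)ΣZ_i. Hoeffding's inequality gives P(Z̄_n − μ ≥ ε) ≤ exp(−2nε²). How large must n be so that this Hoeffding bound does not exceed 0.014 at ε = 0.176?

69

Require exp(−2nε²) ≤ 0.014, i.e. 2nε² ≥ ln(1/0.014) = 4.268698.
So n ≥ 4.268698 / (2·0.176²) = 68.903.
The smallest integer n is 69.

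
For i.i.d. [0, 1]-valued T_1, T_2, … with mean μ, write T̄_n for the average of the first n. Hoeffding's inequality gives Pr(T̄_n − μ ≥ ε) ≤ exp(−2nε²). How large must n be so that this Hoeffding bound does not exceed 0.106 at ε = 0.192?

Require exp(−2nε²) ≤ 0.106, i.e. 2nε² ≥ ln(1/0.106) = 2.244316.
So n ≥ 2.244316 / (2·0.192²) = 30.440.
The smallest integer n is 31.

31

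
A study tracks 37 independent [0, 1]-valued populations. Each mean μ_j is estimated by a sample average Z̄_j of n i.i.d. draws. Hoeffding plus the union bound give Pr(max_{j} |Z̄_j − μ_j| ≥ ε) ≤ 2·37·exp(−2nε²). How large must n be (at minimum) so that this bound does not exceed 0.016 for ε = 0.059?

Need 2·37·exp(−2nε²) ≤ 0.016, i.e. exp(−2nε²) ≤ 0.016/74.
So 2nε² ≥ ln(74/0.016) = 8.439232.
Hence n ≥ 8.439232/(2·0.059²) = 1212.185.
The smallest integer n is 1213.

1213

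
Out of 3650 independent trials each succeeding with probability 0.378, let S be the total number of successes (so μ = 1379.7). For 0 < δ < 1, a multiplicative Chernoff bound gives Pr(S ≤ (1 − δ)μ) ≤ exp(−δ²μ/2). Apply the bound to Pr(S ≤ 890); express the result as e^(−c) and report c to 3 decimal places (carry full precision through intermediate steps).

Write 890 = (1 − δ)μ, so δ = 1 − 890/1379.7 = 0.3549322…
Then the exponent is δ²μ/2 = (μ − 890)²/(2μ) = 86.905157.

86.905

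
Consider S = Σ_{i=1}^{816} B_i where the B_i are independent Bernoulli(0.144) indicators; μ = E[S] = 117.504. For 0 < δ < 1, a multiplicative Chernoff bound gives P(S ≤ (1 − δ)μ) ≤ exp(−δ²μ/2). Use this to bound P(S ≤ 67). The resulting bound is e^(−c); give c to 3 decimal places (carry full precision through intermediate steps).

Write 67 = (1 − δ)μ, so δ = 1 − 67/117.504 = 0.4298066…
Then the exponent is δ²μ/2 = (μ − 67)²/(2μ) = 10.853477.

10.853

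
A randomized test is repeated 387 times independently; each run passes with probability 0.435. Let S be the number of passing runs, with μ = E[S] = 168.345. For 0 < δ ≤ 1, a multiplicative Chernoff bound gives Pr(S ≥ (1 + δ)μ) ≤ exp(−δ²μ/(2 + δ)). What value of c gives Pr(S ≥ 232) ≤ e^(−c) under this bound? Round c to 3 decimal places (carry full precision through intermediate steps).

10.121

Write 232 = (1 + δ)μ, so δ = 232/168.345 − 1 = 0.3781223…
Then the exponent is δ²μ/(2 + δ) = (232 − μ)² / (μ·(2 + δ)) = 10.121168.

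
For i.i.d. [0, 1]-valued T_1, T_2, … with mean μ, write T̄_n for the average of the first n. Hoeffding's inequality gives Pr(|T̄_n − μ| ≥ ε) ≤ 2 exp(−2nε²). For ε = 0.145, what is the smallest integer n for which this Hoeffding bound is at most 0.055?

86

Require 2·exp(−2nε²) ≤ 0.055, i.e. 2nε² ≥ ln(2/0.055) = 3.593569.
So n ≥ 3.593569 / (2·0.145²) = 85.459.
The smallest integer n is 86.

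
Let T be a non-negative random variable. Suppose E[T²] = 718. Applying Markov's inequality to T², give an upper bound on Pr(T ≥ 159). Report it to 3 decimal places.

Since T ≥ 0, the event {T ≥ 159} is the same as {T² ≥ 25281}.
Markov's inequality applied to T² gives Pr(T² ≥ 25281) ≤ E[T²]/25281 = 718/25281 = 0.0284.

0.028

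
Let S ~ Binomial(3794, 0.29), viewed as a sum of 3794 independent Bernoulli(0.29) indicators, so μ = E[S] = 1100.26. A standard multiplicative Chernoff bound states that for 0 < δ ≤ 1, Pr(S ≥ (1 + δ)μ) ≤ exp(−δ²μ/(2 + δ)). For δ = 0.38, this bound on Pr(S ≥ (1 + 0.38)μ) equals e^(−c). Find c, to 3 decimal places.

c = δ²μ/(2 + δ) = 0.38²·1100.26/(2 + 0.38) = 66.7553.

66.755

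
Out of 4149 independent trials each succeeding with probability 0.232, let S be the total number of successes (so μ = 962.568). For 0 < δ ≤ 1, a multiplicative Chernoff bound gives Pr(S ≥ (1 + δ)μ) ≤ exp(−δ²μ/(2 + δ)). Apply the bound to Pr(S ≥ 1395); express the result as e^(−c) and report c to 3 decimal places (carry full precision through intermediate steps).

79.318

Write 1395 = (1 + δ)μ, so δ = 1395/962.568 − 1 = 0.4492483…
Then the exponent is δ²μ/(2 + δ) = (1395 − μ)² / (μ·(2 + δ)) = 79.317939.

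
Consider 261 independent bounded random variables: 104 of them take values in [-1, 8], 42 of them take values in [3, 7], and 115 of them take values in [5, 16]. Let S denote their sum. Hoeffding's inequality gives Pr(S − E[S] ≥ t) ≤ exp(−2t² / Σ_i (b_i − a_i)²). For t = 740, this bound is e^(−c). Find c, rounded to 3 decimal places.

Σ(b_i − a_i)² = 104·9² + 42·4² + 115·11² = 23011.
c = 2t² / 23011 = 2·740² / 23011 = 47.5946.

47.595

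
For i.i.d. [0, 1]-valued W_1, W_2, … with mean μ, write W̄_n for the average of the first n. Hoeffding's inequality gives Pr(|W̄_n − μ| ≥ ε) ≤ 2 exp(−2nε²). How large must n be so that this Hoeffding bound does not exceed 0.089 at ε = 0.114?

120

Require 2·exp(−2nε²) ≤ 0.089, i.e. 2nε² ≥ ln(2/0.089) = 3.112266.
So n ≥ 3.112266 / (2·0.114²) = 119.739.
The smallest integer n is 120.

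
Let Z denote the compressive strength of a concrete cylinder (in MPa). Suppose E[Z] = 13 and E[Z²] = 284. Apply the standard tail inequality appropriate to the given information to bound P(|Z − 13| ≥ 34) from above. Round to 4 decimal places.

0.0995

The first two moments determine the variance, so Chebyshev's inequality is the sharpest standard bound available.
Var(Z) = E[Z²] − (E[Z])² = 284 − 169 = 115.
Chebyshev's inequality: P(|Z − μ| ≥ t) ≤ Var(Z)/t² = 115/1156 = 0.0995.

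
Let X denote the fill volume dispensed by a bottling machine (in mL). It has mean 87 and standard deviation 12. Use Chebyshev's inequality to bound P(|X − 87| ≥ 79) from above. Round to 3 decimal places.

0.023

Chebyshev: P(|X − μ| ≥ t) ≤ Var(X)/t².
Var(X) = σ² = 12² = 144.
Bound = 144 / 6241 = 0.0231.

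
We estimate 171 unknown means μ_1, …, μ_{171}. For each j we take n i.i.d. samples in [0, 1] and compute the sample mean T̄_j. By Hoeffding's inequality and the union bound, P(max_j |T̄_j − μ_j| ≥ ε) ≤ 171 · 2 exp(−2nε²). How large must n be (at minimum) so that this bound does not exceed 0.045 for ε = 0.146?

210

Need 2·171·exp(−2nε²) ≤ 0.045, i.e. exp(−2nε²) ≤ 0.045/342.
So 2nε² ≥ ln(342/0.045) = 8.935904.
Hence n ≥ 8.935904/(2·0.146²) = 209.606.
The smallest integer n is 210.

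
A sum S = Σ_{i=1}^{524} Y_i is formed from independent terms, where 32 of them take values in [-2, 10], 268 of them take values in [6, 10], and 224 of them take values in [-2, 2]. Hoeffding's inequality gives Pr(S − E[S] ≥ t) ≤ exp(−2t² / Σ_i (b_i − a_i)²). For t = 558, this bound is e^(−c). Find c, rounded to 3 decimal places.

Σ(b_i − a_i)² = 32·12² + 268·4² + 224·4² = 12480.
c = 2t² / 12480 = 2·558² / 12480 = 49.8981.

49.898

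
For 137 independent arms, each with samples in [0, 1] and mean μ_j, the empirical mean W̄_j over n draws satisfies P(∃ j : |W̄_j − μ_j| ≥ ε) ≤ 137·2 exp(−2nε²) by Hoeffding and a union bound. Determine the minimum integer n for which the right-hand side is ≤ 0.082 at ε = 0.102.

Need 2·137·exp(−2nε²) ≤ 0.082, i.e. exp(−2nε²) ≤ 0.082/274.
So 2nε² ≥ ln(274/0.082) = 8.114164.
Hence n ≥ 8.114164/(2·0.102²) = 389.954.
The smallest integer n is 390.

390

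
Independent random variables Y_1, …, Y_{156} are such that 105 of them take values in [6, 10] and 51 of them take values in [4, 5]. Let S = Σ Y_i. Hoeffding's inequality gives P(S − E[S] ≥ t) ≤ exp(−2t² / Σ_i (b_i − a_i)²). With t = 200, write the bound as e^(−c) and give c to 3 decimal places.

46.216

Σ(b_i − a_i)² = 105·4² + 51·1² = 1731.
c = 2t² / 1731 = 2·200² / 1731 = 46.2161.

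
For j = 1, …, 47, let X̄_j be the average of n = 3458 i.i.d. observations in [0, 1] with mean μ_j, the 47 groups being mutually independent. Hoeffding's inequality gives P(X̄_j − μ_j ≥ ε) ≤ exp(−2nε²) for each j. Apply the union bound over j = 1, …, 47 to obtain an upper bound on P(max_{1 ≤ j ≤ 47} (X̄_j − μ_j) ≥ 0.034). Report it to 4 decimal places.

Per-experiment Hoeffding bound: exp(−2·3458·0.034²) = exp(−7.99490) = 0.00033718.
Union bound over 47 events: 47·0.00033718 = 0.01585.

0.0158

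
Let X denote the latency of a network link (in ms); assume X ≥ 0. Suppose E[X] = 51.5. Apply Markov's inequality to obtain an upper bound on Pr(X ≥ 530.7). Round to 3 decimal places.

0.097

Markov's inequality: for a non-negative random variable, Pr(X ≥ a) ≤ E[X]/a.
Here E[X] = 51.5 and a = 530.7, so the bound is 51.5/530.7 = 0.0970.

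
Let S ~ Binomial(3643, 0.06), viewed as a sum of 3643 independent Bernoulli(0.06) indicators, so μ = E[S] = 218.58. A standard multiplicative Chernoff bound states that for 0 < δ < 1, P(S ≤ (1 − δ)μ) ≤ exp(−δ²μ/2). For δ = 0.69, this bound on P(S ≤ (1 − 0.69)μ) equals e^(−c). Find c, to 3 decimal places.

c = δ²μ/2 = 0.69²·218.58/2 = 52.0330.

52.033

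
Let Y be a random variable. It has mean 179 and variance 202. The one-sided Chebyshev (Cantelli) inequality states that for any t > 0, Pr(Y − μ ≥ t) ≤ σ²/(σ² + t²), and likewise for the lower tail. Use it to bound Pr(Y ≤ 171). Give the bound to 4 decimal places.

Here σ² = 202 and t = 8, so σ² + t² = 266.
Cantelli's bound: 202/266 = 0.7594.

0.7594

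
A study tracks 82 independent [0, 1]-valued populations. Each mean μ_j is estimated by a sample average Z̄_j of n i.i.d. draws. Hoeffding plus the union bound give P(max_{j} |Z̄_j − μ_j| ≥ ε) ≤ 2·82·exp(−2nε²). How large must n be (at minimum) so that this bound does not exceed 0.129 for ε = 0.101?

351

Need 2·82·exp(−2nε²) ≤ 0.129, i.e. exp(−2nε²) ≤ 0.129/164.
So 2nε² ≥ ln(164/0.129) = 7.147809.
Hence n ≥ 7.147809/(2·0.101²) = 350.348.
The smallest integer n is 351.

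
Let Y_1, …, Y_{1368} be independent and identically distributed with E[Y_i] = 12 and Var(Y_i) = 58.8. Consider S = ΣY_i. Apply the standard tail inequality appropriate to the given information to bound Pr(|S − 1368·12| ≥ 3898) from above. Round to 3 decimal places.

With mean and variance of each term known, Chebyshev's inequality bounds the deviation of the sum (or sample mean).
Var(S) = n·Var(Y_i) = 1368·58.8 = 80438.4.
Chebyshev: Pr(|S − 1368·12| ≥ 3898) ≤ Var(S)/3898² = 80438.4/15194404 = 0.0053.

0.005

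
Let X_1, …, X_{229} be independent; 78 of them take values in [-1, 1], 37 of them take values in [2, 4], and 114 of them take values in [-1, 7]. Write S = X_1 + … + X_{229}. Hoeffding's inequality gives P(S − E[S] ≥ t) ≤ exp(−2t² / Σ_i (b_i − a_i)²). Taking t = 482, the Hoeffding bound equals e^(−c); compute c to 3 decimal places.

Σ(b_i − a_i)² = 78·2² + 37·2² + 114·8² = 7756.
c = 2t² / 7756 = 2·482² / 7756 = 59.9082.

59.908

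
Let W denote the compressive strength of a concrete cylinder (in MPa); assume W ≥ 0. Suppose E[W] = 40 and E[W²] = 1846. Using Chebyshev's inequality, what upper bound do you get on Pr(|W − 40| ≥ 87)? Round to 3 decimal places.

Var(W) = E[W²] − (E[W])² = 1846 − 1600 = 246.
Chebyshev's inequality: Pr(|W − μ| ≥ t) ≤ Var(W)/t² = 246/7569 = 0.0325.

0.033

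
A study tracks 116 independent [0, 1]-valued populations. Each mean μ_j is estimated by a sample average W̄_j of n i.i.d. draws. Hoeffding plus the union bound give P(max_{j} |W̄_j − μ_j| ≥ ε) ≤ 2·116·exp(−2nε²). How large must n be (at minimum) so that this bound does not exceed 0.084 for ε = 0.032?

3869

Need 2·116·exp(−2nε²) ≤ 0.084, i.e. exp(−2nε²) ≤ 0.084/232.
So 2nε² ≥ ln(232/0.084) = 7.923676.
Hence n ≥ 7.923676/(2·0.032²) = 3868.982.
The smallest integer n is 3869.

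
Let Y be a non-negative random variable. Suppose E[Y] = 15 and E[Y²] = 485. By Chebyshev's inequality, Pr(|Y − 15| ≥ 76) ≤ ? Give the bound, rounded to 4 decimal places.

Var(Y) = E[Y²] − (E[Y])² = 485 − 225 = 260.
Chebyshev's inequality: Pr(|Y − μ| ≥ t) ≤ Var(Y)/t² = 260/5776 = 0.0450.

0.0450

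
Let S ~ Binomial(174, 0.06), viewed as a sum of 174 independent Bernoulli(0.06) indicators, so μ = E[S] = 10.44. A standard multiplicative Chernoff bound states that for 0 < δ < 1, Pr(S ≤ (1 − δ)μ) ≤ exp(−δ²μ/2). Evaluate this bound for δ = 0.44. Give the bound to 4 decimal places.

0.3640

Exponent = δ²μ/2 = 0.44²·10.44/2 = 1.0106.
Bound = exp(−1.0106) = 0.36400.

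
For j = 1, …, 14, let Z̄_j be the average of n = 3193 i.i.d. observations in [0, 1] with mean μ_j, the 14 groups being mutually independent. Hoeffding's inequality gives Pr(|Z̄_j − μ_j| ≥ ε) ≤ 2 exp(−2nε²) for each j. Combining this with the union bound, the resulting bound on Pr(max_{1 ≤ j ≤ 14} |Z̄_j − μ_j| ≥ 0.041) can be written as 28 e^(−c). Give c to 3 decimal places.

10.735

Union bound over the 14 events: Pr(max_{1 ≤ j ≤ 14} |Z̄_j − μ_j| ≥ 0.041) ≤ 14·2·exp(−2nε²) = 28 exp(−2·3193·0.041²).
So c = 2·3193·0.041² = 10.7349.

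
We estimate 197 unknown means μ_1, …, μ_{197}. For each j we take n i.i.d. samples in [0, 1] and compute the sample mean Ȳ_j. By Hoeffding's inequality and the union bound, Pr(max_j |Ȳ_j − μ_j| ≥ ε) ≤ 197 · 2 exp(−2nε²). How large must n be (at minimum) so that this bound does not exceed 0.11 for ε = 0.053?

1457

Need 2·197·exp(−2nε²) ≤ 0.11, i.e. exp(−2nε²) ≤ 0.11/394.
So 2nε² ≥ ln(394/0.11) = 8.183626.
Hence n ≥ 8.183626/(2·0.053²) = 1456.680.
The smallest integer n is 1457.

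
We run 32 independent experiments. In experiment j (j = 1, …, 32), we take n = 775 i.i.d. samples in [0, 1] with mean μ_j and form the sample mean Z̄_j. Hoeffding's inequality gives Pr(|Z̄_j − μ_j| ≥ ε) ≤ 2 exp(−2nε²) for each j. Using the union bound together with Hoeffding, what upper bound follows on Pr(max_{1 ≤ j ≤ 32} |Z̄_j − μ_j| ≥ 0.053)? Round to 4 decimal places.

0.8228

Per-experiment Hoeffding bound: 2·exp(−2·775·0.053²) = 2·exp(−4.35395) = 0.025712.
Union bound over 32 events: 32·0.025712 = 0.82278.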